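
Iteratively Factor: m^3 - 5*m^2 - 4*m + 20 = (m + 2)*(m^2 - 7*m + 10) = (m - 5)*(m + 2)*(m - 2)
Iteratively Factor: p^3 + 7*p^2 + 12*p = (p + 3)*(p^2 + 4*p) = (p + 3)*(p + 4)*(p)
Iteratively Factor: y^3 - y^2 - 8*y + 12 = (y + 3)*(y^2 - 4*y + 4) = (y - 2)*(y + 3)*(y - 2)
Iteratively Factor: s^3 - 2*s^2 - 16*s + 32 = (s - 2)*(s^2 - 16) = (s - 2)*(s + 4)*(s - 4)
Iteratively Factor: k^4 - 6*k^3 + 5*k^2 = (k)*(k^3 - 6*k^2 + 5*k) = k^2*(k^2 - 6*k + 5) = k^2*(k - 1)*(k - 5)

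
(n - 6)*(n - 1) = n^2 - 7*n + 6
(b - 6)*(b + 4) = b^2 - 2*b - 24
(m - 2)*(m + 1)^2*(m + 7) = m^4 + 7*m^3 - 3*m^2 - 23*m - 14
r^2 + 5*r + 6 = (r + 2)*(r + 3)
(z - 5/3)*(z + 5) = z^2 + 10*z/3 - 25/3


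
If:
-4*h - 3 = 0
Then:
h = -3/4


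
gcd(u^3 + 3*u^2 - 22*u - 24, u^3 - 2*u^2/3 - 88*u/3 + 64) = u^2 + 2*u - 24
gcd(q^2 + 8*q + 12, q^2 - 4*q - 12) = q + 2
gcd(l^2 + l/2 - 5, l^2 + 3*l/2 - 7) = l - 2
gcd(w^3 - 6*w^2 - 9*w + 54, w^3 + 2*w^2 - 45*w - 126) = w + 3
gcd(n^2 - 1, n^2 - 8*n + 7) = n - 1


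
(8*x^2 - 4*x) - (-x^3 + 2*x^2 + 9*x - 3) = x^3 + 6*x^2 - 13*x + 3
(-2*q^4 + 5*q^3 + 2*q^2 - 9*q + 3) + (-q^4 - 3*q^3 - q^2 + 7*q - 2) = -3*q^4 + 2*q^3 + q^2 - 2*q + 1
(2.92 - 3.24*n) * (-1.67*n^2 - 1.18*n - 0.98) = 5.4108*n^3 - 1.0532*n^2 - 0.2704*n - 2.8616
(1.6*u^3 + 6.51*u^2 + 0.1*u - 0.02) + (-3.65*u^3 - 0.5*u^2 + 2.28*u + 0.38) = -2.05*u^3 + 6.01*u^2 + 2.38*u + 0.36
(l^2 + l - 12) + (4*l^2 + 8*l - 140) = 5*l^2 + 9*l - 152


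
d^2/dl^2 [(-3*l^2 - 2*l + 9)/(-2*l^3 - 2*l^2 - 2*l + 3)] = 6*(4*l^6 + 8*l^5 - 76*l^4 - 58*l^3 - 30*l^2 - 78*l - 17)/(8*l^9 + 24*l^8 + 48*l^7 + 20*l^6 - 24*l^5 - 84*l^4 - 10*l^3 + 18*l^2 + 54*l - 27)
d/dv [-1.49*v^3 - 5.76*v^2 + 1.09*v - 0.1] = -4.47*v^2 - 11.52*v + 1.09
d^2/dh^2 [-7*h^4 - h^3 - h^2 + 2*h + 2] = -84*h^2 - 6*h - 2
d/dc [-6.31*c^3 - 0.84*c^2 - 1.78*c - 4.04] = -18.93*c^2 - 1.68*c - 1.78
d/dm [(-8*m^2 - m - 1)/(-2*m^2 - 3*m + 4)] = (22*m^2 - 68*m - 7)/(4*m^4 + 12*m^3 - 7*m^2 - 24*m + 16)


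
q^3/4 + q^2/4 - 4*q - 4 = (q/4 + 1)*(q - 4)*(q + 1)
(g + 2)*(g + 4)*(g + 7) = g^3 + 13*g^2 + 50*g + 56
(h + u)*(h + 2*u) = h^2 + 3*h*u + 2*u^2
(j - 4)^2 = j^2 - 8*j + 16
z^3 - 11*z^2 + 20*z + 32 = (z - 8)*(z - 4)*(z + 1)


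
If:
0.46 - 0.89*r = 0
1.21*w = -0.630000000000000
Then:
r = 0.52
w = -0.52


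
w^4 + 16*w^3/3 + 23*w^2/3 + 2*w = w*(w + 1/3)*(w + 2)*(w + 3)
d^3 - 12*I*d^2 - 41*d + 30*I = (d - 6*I)*(d - 5*I)*(d - I)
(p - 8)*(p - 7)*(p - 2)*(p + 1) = p^4 - 16*p^3 + 69*p^2 - 26*p - 112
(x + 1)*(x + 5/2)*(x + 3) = x^3 + 13*x^2/2 + 13*x + 15/2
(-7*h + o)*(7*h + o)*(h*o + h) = -49*h^3*o - 49*h^3 + h*o^3 + h*o^2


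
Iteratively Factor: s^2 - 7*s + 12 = (s - 3)*(s - 4)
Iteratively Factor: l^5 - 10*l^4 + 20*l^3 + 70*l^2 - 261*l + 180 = (l + 3)*(l^4 - 13*l^3 + 59*l^2 - 107*l + 60) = (l - 1)*(l + 3)*(l^3 - 12*l^2 + 47*l - 60) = (l - 3)*(l - 1)*(l + 3)*(l^2 - 9*l + 20) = (l - 5)*(l - 3)*(l - 1)*(l + 3)*(l - 4)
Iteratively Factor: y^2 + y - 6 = (y + 3)*(y - 2)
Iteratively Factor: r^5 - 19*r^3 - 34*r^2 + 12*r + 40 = (r - 5)*(r^4 + 5*r^3 + 6*r^2 - 4*r - 8) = (r - 5)*(r + 2)*(r^3 + 3*r^2 - 4) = (r - 5)*(r + 2)^2*(r^2 + r - 2) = (r - 5)*(r - 1)*(r + 2)^2*(r + 2)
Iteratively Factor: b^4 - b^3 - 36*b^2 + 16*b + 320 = (b - 5)*(b^3 + 4*b^2 - 16*b - 64) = (b - 5)*(b - 4)*(b^2 + 8*b + 16) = (b - 5)*(b - 4)*(b + 4)*(b + 4)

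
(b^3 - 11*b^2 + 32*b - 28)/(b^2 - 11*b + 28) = (b^2 - 4*b + 4)/(b - 4)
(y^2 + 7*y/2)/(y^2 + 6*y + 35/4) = 2*y/(2*y + 5)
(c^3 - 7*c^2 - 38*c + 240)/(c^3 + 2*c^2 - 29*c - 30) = (c - 8)/(c + 1)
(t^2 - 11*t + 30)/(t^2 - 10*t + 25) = (t - 6)/(t - 5)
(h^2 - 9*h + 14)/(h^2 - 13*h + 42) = (h - 2)/(h - 6)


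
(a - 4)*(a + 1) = a^2 - 3*a - 4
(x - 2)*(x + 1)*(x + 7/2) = x^3 + 5*x^2/2 - 11*x/2 - 7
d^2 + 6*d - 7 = (d - 1)*(d + 7)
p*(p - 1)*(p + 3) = p^3 + 2*p^2 - 3*p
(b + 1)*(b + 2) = b^2 + 3*b + 2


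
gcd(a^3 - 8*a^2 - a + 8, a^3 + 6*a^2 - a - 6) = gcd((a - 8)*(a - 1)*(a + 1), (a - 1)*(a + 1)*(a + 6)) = a^2 - 1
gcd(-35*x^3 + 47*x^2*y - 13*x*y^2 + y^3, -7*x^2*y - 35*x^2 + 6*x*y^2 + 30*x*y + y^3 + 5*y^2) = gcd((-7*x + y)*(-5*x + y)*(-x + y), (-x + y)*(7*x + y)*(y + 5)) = x - y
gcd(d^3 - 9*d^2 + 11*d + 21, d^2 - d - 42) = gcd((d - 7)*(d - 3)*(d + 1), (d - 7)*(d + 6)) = d - 7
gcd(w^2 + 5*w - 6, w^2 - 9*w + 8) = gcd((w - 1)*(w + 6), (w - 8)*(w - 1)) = w - 1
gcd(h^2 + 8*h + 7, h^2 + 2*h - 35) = h + 7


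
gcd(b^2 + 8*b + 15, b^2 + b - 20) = b + 5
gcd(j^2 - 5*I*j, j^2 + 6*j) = j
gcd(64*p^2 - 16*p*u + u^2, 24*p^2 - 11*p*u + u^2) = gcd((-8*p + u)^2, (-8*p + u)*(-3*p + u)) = 8*p - u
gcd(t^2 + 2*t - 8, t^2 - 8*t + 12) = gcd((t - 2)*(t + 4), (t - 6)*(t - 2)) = t - 2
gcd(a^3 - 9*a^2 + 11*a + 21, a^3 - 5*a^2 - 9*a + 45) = a - 3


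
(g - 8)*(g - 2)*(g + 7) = g^3 - 3*g^2 - 54*g + 112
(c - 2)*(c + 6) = c^2 + 4*c - 12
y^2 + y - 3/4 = (y - 1/2)*(y + 3/2)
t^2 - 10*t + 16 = (t - 8)*(t - 2)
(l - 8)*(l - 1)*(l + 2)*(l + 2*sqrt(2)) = l^4 - 7*l^3 + 2*sqrt(2)*l^3 - 14*sqrt(2)*l^2 - 10*l^2 - 20*sqrt(2)*l + 16*l + 32*sqrt(2)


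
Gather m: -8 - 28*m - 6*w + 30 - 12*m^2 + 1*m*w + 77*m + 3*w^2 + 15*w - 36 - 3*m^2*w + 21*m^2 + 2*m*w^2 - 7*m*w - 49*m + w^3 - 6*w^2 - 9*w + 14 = m^2*(9 - 3*w) + m*(2*w^2 - 6*w) + w^3 - 3*w^2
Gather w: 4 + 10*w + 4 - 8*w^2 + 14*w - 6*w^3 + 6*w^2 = -6*w^3 - 2*w^2 + 24*w + 8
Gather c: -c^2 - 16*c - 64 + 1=-c^2 - 16*c - 63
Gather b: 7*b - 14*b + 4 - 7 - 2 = -7*b - 5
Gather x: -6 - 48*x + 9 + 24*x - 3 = -24*x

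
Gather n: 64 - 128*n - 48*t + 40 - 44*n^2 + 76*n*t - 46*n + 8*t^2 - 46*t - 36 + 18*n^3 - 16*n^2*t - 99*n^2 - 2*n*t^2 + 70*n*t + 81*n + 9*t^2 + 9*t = 18*n^3 + n^2*(-16*t - 143) + n*(-2*t^2 + 146*t - 93) + 17*t^2 - 85*t + 68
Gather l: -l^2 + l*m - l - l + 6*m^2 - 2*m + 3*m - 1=-l^2 + l*(m - 2) + 6*m^2 + m - 1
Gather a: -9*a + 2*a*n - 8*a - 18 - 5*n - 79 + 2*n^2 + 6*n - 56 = a*(2*n - 17) + 2*n^2 + n - 153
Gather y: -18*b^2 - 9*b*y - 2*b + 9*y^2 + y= -18*b^2 - 2*b + 9*y^2 + y*(1 - 9*b)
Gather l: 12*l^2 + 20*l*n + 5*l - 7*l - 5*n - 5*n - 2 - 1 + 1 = 12*l^2 + l*(20*n - 2) - 10*n - 2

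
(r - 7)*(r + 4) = r^2 - 3*r - 28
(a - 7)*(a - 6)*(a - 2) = a^3 - 15*a^2 + 68*a - 84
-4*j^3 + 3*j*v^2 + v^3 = (-j + v)*(2*j + v)^2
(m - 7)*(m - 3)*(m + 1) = m^3 - 9*m^2 + 11*m + 21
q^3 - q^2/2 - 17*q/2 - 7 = (q - 7/2)*(q + 1)*(q + 2)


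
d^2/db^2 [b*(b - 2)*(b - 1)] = 6*b - 6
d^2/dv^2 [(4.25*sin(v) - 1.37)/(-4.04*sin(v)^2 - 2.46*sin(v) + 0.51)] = (69.3667999999999*sin(v)^5 - 131.680568*sin(v)^4 - 127.040224*sin(v)^3 + 119.913918*sin(v)^2 + 28.540071*sin(v) + 11.56278)/(4.04*sin(v)^2 + 2.46*sin(v) - 0.51)^3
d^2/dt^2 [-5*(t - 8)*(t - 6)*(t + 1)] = 130 - 30*t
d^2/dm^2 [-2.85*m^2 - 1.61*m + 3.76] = -5.70000000000000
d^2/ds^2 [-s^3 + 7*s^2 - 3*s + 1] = 14 - 6*s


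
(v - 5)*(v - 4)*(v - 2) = v^3 - 11*v^2 + 38*v - 40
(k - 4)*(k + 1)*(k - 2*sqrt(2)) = k^3 - 3*k^2 - 2*sqrt(2)*k^2 - 4*k + 6*sqrt(2)*k + 8*sqrt(2)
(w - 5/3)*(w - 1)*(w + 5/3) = w^3 - w^2 - 25*w/9 + 25/9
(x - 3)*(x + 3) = x^2 - 9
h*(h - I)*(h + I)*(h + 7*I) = h^4 + 7*I*h^3 + h^2 + 7*I*h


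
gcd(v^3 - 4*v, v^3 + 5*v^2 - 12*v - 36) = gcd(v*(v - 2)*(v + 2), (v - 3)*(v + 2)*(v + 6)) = v + 2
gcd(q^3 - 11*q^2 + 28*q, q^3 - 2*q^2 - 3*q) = q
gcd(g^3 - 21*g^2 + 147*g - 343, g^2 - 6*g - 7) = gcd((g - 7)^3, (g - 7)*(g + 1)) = g - 7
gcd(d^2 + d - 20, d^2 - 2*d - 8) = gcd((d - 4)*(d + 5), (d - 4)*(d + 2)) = d - 4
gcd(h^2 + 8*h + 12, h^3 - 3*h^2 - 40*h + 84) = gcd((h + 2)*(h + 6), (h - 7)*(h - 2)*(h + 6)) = h + 6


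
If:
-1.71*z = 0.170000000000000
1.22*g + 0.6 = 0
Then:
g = -0.49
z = -0.10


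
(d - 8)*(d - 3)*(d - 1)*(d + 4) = d^4 - 8*d^3 - 13*d^2 + 116*d - 96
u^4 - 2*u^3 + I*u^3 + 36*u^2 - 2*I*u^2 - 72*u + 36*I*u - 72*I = (u - 2)*(u - 6*I)*(u + I)*(u + 6*I)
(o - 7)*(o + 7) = o^2 - 49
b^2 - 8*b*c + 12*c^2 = (b - 6*c)*(b - 2*c)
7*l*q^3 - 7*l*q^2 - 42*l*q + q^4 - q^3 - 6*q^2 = q*(7*l + q)*(q - 3)*(q + 2)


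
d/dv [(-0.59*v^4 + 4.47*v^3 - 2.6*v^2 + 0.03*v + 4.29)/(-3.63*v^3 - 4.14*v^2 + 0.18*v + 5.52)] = (2.1417*v^6 + 4.8852*v^5 - 28.2624*v^4 - 11.2002*v^3 + 120.3975*v^2 + 6.8172*v - 0.6066)/(13.1769*v^6 + 30.0564*v^5 + 15.8328*v^4 - 41.5656*v^3 - 45.6732*v^2 + 1.9872*v + 30.4704)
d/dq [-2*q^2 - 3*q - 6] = -4*q - 3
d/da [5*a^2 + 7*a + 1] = 10*a + 7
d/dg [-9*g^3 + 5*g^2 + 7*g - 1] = -27*g^2 + 10*g + 7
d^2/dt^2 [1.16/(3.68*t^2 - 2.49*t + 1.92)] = (-31.418368*t^2 + 21.258624*t + 1.16*(7.36*t - 2.49)*(14.72*t - 4.98) - 16.392192)/(3.68*t^2 - 2.49*t + 1.92)^3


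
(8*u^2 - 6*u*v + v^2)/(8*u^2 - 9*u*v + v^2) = (8*u^2 - 6*u*v + v^2)/(8*u^2 - 9*u*v + v^2)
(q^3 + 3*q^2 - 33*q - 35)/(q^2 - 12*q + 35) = (q^2 + 8*q + 7)/(q - 7)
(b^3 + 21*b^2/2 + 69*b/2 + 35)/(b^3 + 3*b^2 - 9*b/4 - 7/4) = 2*(b^2 + 7*b + 10)/(2*b^2 - b - 1)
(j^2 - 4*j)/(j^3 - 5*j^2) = (j - 4)/(j*(j - 5))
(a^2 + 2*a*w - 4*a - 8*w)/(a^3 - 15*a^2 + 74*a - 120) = (a + 2*w)/(a^2 - 11*a + 30)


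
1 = 1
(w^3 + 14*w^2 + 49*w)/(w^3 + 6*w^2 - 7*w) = (w + 7)/(w - 1)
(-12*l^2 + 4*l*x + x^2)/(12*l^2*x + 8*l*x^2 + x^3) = (-2*l + x)/(x*(2*l + x))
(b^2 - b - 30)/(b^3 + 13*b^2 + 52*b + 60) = (b - 6)/(b^2 + 8*b + 12)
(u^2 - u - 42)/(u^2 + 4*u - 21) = (u^2 - u - 42)/(u^2 + 4*u - 21)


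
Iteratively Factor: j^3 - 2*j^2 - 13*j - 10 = (j + 1)*(j^2 - 3*j - 10) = (j - 5)*(j + 1)*(j + 2)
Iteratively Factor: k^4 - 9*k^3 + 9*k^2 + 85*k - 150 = (k - 5)*(k^3 - 4*k^2 - 11*k + 30) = (k - 5)^2*(k^2 + k - 6) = (k - 5)^2*(k - 2)*(k + 3)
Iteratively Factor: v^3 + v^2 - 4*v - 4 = (v + 1)*(v^2 - 4) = (v + 1)*(v + 2)*(v - 2)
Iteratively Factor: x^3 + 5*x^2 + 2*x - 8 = (x - 1)*(x^2 + 6*x + 8) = (x - 1)*(x + 4)*(x + 2)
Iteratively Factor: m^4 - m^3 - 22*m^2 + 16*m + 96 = (m - 4)*(m^3 + 3*m^2 - 10*m - 24) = (m - 4)*(m + 4)*(m^2 - m - 6) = (m - 4)*(m + 2)*(m + 4)*(m - 3)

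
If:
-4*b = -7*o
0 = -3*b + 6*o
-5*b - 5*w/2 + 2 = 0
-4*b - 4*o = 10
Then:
No Solution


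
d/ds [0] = 0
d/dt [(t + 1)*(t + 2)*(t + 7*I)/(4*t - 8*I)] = (t^3*(1 + I) + t^2*(1 + 2*I) + t*(20 + 8*I) + 30 + 12*I)/(t^2*(2 + 2*I) + t*(8 - 8*I) - 8 - 8*I)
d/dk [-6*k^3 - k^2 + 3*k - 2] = -18*k^2 - 2*k + 3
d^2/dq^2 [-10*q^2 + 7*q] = -20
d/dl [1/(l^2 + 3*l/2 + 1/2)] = 2*(-4*l - 3)/(2*l^2 + 3*l + 1)^2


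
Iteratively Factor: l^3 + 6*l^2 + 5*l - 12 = (l - 1)*(l^2 + 7*l + 12) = (l - 1)*(l + 4)*(l + 3)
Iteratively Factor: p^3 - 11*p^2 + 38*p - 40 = (p - 2)*(p^2 - 9*p + 20) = (p - 4)*(p - 2)*(p - 5)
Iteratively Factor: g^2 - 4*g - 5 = (g - 5)*(g + 1)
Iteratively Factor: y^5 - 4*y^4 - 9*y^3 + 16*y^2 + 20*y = (y + 2)*(y^4 - 6*y^3 + 3*y^2 + 10*y) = (y + 1)*(y + 2)*(y^3 - 7*y^2 + 10*y) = (y - 2)*(y + 1)*(y + 2)*(y^2 - 5*y) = (y - 5)*(y - 2)*(y + 1)*(y + 2)*(y)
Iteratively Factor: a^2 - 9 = (a + 3)*(a - 3)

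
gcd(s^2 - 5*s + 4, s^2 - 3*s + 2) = s - 1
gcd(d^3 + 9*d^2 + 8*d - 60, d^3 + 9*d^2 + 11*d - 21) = 1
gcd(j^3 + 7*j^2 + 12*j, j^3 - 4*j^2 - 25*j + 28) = j + 4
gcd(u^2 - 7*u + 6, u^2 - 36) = u - 6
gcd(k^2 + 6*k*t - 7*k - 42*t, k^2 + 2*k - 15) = 1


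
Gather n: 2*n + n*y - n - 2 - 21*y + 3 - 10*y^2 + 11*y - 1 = n*(y + 1) - 10*y^2 - 10*y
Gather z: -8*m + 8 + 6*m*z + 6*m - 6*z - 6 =-2*m + z*(6*m - 6) + 2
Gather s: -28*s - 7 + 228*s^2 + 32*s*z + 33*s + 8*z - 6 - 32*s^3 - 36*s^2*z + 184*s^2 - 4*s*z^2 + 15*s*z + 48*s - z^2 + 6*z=-32*s^3 + s^2*(412 - 36*z) + s*(-4*z^2 + 47*z + 53) - z^2 + 14*z - 13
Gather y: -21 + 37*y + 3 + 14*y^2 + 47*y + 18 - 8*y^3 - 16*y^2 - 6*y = -8*y^3 - 2*y^2 + 78*y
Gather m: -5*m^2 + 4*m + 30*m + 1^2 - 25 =-5*m^2 + 34*m - 24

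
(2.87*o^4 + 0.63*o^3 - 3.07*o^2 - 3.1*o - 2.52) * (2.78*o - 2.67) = 7.9786*o^5 - 5.9115*o^4 - 10.2167*o^3 - 0.421100000000001*o^2 + 1.2714*o + 6.7284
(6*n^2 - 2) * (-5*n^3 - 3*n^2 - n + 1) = -30*n^5 - 18*n^4 + 4*n^3 + 12*n^2 + 2*n - 2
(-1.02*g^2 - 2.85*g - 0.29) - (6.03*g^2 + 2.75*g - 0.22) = -7.05*g^2 - 5.6*g - 0.07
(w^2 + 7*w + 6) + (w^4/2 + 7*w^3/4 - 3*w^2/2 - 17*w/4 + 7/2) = w^4/2 + 7*w^3/4 - w^2/2 + 11*w/4 + 19/2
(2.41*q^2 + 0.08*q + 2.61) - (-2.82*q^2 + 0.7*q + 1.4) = 5.23*q^2 - 0.62*q + 1.21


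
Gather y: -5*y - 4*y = -9*y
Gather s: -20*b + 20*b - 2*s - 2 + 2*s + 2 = 0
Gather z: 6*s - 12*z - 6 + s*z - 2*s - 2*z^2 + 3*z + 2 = 4*s - 2*z^2 + z*(s - 9) - 4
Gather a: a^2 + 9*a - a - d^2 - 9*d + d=a^2 + 8*a - d^2 - 8*d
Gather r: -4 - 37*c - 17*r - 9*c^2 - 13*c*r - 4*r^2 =-9*c^2 - 37*c - 4*r^2 + r*(-13*c - 17) - 4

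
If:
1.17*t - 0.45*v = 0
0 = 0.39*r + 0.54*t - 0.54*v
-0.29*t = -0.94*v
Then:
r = 0.00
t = 0.00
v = 0.00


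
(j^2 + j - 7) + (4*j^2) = 5*j^2 + j - 7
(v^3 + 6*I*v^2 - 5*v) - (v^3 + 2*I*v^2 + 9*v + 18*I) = 4*I*v^2 - 14*v - 18*I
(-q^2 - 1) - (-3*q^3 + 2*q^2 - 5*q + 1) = 3*q^3 - 3*q^2 + 5*q - 2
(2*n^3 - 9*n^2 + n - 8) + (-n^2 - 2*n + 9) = 2*n^3 - 10*n^2 - n + 1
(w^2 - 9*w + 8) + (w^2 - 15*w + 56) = 2*w^2 - 24*w + 64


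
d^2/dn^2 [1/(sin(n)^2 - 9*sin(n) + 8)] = (-4*sin(n)^3 + 23*sin(n)^2 - 20*sin(n) - 146)/((sin(n) - 8)^3*(sin(n) - 1)^2)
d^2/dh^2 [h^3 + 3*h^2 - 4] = 6*h + 6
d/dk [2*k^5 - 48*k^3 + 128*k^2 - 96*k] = 10*k^4 - 144*k^2 + 256*k - 96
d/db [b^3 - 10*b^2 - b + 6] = 3*b^2 - 20*b - 1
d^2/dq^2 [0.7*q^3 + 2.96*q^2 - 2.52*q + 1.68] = 4.2*q + 5.92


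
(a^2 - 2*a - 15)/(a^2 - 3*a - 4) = (-a^2 + 2*a + 15)/(-a^2 + 3*a + 4)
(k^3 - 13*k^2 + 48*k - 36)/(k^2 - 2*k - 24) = (k^2 - 7*k + 6)/(k + 4)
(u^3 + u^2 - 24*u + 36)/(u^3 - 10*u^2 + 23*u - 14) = (u^2 + 3*u - 18)/(u^2 - 8*u + 7)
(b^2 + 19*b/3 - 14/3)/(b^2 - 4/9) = 3*(b + 7)/(3*b + 2)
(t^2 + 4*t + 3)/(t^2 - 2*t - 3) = (t + 3)/(t - 3)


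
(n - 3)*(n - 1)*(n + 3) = n^3 - n^2 - 9*n + 9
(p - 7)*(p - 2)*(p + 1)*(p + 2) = p^4 - 6*p^3 - 11*p^2 + 24*p + 28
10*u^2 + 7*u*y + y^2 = (2*u + y)*(5*u + y)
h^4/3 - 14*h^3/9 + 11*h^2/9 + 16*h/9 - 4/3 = (h/3 + 1/3)*(h - 3)*(h - 2)*(h - 2/3)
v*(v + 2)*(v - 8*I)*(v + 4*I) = v^4 + 2*v^3 - 4*I*v^3 + 32*v^2 - 8*I*v^2 + 64*v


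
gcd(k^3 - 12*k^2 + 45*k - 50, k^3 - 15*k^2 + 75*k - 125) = k^2 - 10*k + 25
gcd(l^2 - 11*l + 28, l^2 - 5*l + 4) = l - 4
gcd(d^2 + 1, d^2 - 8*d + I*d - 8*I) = d + I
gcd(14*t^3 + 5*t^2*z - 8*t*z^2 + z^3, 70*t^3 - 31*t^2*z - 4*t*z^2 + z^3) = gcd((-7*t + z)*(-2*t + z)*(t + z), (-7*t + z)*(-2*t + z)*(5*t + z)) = 14*t^2 - 9*t*z + z^2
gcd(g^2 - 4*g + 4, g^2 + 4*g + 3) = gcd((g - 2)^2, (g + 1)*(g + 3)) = 1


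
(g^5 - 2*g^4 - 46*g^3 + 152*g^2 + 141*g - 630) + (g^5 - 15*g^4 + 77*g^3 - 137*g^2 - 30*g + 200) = 2*g^5 - 17*g^4 + 31*g^3 + 15*g^2 + 111*g - 430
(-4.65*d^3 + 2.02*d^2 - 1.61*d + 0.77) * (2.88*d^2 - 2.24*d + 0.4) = -13.392*d^5 + 16.2336*d^4 - 11.0216*d^3 + 6.632*d^2 - 2.3688*d + 0.308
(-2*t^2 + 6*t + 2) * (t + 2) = -2*t^3 + 2*t^2 + 14*t + 4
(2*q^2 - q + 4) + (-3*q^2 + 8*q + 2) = -q^2 + 7*q + 6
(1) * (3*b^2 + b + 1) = 3*b^2 + b + 1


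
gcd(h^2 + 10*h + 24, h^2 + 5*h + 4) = h + 4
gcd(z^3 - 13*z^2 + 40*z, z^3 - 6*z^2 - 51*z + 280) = z^2 - 13*z + 40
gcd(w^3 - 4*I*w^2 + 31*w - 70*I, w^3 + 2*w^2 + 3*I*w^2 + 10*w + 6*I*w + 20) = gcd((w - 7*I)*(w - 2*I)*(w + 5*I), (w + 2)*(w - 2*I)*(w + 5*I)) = w^2 + 3*I*w + 10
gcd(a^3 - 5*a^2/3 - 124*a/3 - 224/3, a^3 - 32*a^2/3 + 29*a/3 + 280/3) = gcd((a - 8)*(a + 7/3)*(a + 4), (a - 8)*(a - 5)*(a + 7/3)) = a^2 - 17*a/3 - 56/3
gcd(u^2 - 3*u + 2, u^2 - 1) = u - 1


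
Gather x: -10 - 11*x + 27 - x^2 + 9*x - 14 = -x^2 - 2*x + 3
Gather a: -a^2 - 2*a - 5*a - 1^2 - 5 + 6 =-a^2 - 7*a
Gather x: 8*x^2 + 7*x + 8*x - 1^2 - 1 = 8*x^2 + 15*x - 2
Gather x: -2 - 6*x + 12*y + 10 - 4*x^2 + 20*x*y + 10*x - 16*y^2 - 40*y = -4*x^2 + x*(20*y + 4) - 16*y^2 - 28*y + 8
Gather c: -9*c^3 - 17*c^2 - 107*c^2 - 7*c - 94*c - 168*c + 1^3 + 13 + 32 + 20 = -9*c^3 - 124*c^2 - 269*c + 66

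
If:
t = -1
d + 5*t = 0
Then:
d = 5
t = -1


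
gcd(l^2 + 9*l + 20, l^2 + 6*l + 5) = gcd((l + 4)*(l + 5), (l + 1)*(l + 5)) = l + 5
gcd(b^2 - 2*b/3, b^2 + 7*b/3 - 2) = b - 2/3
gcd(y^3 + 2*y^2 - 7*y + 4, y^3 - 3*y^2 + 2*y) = y - 1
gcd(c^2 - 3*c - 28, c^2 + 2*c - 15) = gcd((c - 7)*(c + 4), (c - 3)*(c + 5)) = 1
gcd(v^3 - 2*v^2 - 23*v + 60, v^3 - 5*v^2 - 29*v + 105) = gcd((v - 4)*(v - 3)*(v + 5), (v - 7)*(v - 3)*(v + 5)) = v^2 + 2*v - 15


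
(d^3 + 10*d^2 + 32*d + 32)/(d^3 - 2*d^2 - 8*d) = (d^2 + 8*d + 16)/(d*(d - 4))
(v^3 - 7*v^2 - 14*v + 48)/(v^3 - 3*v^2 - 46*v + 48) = (v^2 + v - 6)/(v^2 + 5*v - 6)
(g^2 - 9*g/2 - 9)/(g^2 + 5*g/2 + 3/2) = (g - 6)/(g + 1)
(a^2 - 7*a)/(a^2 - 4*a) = (a - 7)/(a - 4)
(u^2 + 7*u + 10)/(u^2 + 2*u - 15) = (u + 2)/(u - 3)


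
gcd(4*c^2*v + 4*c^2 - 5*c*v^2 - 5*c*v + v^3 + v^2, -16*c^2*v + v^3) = -4*c + v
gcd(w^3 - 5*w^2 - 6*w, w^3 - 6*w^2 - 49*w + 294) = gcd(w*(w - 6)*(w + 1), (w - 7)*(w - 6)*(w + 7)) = w - 6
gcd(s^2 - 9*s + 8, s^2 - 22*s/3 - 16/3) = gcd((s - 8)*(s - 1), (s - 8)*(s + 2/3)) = s - 8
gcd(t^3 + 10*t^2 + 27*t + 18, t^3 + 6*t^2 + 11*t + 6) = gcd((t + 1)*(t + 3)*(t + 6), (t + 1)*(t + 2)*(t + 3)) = t^2 + 4*t + 3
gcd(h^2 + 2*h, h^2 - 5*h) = h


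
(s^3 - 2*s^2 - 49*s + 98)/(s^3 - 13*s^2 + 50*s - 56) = (s + 7)/(s - 4)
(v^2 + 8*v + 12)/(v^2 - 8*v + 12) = (v^2 + 8*v + 12)/(v^2 - 8*v + 12)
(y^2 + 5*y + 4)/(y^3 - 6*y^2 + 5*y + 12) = (y + 4)/(y^2 - 7*y + 12)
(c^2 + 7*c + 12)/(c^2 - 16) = (c + 3)/(c - 4)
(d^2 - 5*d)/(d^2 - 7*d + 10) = d/(d - 2)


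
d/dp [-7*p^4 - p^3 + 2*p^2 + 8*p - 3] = -28*p^3 - 3*p^2 + 4*p + 8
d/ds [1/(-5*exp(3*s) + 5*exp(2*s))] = (3*exp(s) - 2)*exp(-2*s)/(5*(1 - exp(s))^2)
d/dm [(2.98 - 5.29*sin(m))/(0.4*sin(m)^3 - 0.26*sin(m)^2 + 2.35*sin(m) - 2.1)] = (4.232*sin(m)^3 - 4.9514*sin(m)^2 + 1.5496*sin(m) + 4.106)*cos(m)/(0.16*sin(m)^6 - 0.208*sin(m)^5 + 1.9476*sin(m)^4 - 2.902*sin(m)^3 + 6.6145*sin(m)^2 - 9.87*sin(m) + 4.41)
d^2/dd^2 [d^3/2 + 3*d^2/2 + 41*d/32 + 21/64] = 3*d + 3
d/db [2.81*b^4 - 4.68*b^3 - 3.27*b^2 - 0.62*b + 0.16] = 11.24*b^3 - 14.04*b^2 - 6.54*b - 0.62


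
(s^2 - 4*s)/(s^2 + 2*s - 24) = s/(s + 6)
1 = 1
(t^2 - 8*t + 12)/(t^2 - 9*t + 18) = (t - 2)/(t - 3)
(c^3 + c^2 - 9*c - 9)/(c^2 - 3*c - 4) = (c^2 - 9)/(c - 4)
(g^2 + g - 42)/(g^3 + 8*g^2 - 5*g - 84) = (g - 6)/(g^2 + g - 12)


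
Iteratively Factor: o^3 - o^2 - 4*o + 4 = (o - 2)*(o^2 + o - 2) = (o - 2)*(o + 2)*(o - 1)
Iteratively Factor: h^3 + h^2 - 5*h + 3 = (h + 3)*(h^2 - 2*h + 1) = (h - 1)*(h + 3)*(h - 1)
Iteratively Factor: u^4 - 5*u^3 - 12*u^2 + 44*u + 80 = (u + 2)*(u^3 - 7*u^2 + 2*u + 40) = (u + 2)^2*(u^2 - 9*u + 20) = (u - 4)*(u + 2)^2*(u - 5)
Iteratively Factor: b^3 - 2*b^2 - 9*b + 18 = (b - 3)*(b^2 + b - 6) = (b - 3)*(b - 2)*(b + 3)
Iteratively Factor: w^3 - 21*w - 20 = (w + 1)*(w^2 - w - 20) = (w - 5)*(w + 1)*(w + 4)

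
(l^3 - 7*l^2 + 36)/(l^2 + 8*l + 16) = (l^3 - 7*l^2 + 36)/(l^2 + 8*l + 16)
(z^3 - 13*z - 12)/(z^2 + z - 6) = (z^2 - 3*z - 4)/(z - 2)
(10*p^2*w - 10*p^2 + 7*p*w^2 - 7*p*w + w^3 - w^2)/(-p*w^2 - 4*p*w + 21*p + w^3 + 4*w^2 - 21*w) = (-10*p^2*w + 10*p^2 - 7*p*w^2 + 7*p*w - w^3 + w^2)/(p*w^2 + 4*p*w - 21*p - w^3 - 4*w^2 + 21*w)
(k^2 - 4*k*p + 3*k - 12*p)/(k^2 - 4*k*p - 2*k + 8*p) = (k + 3)/(k - 2)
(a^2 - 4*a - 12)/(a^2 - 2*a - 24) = (a + 2)/(a + 4)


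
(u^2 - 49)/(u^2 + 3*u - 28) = (u - 7)/(u - 4)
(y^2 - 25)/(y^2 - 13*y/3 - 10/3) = 3*(y + 5)/(3*y + 2)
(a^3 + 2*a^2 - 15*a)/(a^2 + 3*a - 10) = a*(a - 3)/(a - 2)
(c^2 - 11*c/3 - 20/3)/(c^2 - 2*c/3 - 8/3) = (c - 5)/(c - 2)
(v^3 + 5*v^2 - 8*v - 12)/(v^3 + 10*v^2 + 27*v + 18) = (v - 2)/(v + 3)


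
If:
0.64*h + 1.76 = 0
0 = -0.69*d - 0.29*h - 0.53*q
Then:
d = 1.15579710144928 - 0.768115942028985*q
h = -2.75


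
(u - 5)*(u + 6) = u^2 + u - 30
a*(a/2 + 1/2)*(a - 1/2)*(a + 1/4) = a^4/2 + 3*a^3/8 - 3*a^2/16 - a/16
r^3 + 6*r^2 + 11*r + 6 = (r + 1)*(r + 2)*(r + 3)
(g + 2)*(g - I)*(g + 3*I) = g^3 + 2*g^2 + 2*I*g^2 + 3*g + 4*I*g + 6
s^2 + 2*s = s*(s + 2)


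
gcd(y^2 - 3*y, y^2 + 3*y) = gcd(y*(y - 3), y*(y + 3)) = y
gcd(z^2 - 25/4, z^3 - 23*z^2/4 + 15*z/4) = 1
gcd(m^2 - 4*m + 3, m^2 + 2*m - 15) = m - 3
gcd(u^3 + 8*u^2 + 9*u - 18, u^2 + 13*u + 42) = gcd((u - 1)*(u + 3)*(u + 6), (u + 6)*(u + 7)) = u + 6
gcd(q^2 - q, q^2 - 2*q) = q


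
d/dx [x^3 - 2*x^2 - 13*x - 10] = 3*x^2 - 4*x - 13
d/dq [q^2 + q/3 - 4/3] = 2*q + 1/3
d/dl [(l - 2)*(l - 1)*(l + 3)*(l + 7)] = 4*l^3 + 21*l^2 - 14*l - 43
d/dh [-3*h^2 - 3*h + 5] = -6*h - 3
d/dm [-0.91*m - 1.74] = -0.910000000000000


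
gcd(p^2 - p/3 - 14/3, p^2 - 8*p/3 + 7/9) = p - 7/3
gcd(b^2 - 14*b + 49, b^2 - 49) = b - 7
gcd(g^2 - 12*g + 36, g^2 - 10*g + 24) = g - 6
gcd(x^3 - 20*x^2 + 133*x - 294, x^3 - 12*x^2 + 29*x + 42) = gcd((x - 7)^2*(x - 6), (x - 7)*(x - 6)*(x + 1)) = x^2 - 13*x + 42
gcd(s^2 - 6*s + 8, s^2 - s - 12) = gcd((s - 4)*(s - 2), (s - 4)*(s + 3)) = s - 4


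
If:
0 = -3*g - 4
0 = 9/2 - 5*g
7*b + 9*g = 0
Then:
No Solution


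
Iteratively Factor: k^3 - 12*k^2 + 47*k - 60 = (k - 3)*(k^2 - 9*k + 20) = (k - 4)*(k - 3)*(k - 5)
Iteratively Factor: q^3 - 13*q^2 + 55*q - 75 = (q - 5)*(q^2 - 8*q + 15) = (q - 5)*(q - 3)*(q - 5)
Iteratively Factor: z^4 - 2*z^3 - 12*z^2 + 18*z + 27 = (z + 3)*(z^3 - 5*z^2 + 3*z + 9) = (z + 1)*(z + 3)*(z^2 - 6*z + 9) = (z - 3)*(z + 1)*(z + 3)*(z - 3)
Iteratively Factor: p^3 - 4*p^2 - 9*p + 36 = (p + 3)*(p^2 - 7*p + 12) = (p - 4)*(p + 3)*(p - 3)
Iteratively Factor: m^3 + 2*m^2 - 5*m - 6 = (m + 3)*(m^2 - m - 2) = (m - 2)*(m + 3)*(m + 1)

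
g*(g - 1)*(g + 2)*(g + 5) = g^4 + 6*g^3 + 3*g^2 - 10*g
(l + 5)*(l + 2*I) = l^2 + 5*l + 2*I*l + 10*I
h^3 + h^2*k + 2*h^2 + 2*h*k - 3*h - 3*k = (h - 1)*(h + 3)*(h + k)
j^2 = j^2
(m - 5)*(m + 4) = m^2 - m - 20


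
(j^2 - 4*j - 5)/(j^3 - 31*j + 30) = (j + 1)/(j^2 + 5*j - 6)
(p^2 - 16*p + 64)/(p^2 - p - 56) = (p - 8)/(p + 7)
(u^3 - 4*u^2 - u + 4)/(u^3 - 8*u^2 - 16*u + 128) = (u^2 - 1)/(u^2 - 4*u - 32)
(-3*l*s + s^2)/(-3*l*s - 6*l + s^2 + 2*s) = s/(s + 2)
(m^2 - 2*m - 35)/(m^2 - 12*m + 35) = (m + 5)/(m - 5)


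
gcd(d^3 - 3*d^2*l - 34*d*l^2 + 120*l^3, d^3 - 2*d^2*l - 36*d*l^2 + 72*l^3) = d + 6*l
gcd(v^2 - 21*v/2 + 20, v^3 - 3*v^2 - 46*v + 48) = v - 8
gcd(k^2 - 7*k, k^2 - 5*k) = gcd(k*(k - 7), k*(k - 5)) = k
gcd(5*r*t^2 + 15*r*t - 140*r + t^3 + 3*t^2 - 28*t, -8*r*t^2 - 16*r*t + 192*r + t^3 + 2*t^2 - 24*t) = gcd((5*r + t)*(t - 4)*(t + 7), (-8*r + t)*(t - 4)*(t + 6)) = t - 4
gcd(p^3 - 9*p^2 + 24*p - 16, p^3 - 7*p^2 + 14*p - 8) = p^2 - 5*p + 4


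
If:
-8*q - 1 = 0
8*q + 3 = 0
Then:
No Solution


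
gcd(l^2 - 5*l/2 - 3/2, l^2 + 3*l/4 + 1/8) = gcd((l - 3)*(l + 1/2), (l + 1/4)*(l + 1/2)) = l + 1/2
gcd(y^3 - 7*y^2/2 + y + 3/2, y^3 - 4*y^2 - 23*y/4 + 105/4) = y - 3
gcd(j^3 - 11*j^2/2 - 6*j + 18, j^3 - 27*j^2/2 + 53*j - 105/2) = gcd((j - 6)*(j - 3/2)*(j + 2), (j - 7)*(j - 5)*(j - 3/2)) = j - 3/2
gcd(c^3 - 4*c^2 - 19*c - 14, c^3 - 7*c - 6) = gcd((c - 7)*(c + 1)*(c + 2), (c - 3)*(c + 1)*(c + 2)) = c^2 + 3*c + 2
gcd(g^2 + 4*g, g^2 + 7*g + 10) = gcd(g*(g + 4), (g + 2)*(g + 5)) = 1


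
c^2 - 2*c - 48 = (c - 8)*(c + 6)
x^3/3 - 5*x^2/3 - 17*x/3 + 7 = (x/3 + 1)*(x - 7)*(x - 1)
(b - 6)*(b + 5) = b^2 - b - 30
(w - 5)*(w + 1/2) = w^2 - 9*w/2 - 5/2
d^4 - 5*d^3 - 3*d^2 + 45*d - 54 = (d - 3)^2*(d - 2)*(d + 3)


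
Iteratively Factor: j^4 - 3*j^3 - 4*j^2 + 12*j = (j - 2)*(j^3 - j^2 - 6*j) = (j - 2)*(j + 2)*(j^2 - 3*j) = j*(j - 2)*(j + 2)*(j - 3)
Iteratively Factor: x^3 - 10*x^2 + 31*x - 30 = (x - 2)*(x^2 - 8*x + 15) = (x - 3)*(x - 2)*(x - 5)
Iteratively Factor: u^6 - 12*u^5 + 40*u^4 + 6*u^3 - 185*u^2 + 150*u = (u - 5)*(u^5 - 7*u^4 + 5*u^3 + 31*u^2 - 30*u) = (u - 5)*(u - 1)*(u^4 - 6*u^3 - u^2 + 30*u) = (u - 5)^2*(u - 1)*(u^3 - u^2 - 6*u) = u*(u - 5)^2*(u - 1)*(u^2 - u - 6) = u*(u - 5)^2*(u - 3)*(u - 1)*(u + 2)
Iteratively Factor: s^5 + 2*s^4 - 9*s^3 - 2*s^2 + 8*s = (s)*(s^4 + 2*s^3 - 9*s^2 - 2*s + 8) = s*(s - 2)*(s^3 + 4*s^2 - s - 4) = s*(s - 2)*(s - 1)*(s^2 + 5*s + 4) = s*(s - 2)*(s - 1)*(s + 1)*(s + 4)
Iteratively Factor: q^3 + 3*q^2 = (q + 3)*(q^2) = q*(q + 3)*(q)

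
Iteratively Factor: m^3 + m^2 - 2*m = (m + 2)*(m^2 - m) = (m - 1)*(m + 2)*(m)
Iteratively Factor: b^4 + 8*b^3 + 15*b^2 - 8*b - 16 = (b - 1)*(b^3 + 9*b^2 + 24*b + 16) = (b - 1)*(b + 4)*(b^2 + 5*b + 4) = (b - 1)*(b + 4)^2*(b + 1)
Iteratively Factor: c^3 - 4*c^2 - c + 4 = (c - 1)*(c^2 - 3*c - 4) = (c - 4)*(c - 1)*(c + 1)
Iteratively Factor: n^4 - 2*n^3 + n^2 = (n - 1)*(n^3 - n^2) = (n - 1)^2*(n^2) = n*(n - 1)^2*(n)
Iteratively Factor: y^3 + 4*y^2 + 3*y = (y + 1)*(y^2 + 3*y) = y*(y + 1)*(y + 3)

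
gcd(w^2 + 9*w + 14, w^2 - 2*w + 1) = 1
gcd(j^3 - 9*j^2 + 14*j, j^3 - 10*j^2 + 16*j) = j^2 - 2*j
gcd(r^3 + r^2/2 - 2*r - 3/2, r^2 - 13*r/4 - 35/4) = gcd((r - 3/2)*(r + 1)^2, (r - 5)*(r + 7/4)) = 1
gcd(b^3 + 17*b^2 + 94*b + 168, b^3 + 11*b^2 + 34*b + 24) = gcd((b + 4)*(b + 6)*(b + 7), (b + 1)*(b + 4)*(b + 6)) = b^2 + 10*b + 24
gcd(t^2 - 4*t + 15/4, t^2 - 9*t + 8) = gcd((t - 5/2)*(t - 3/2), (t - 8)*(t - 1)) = 1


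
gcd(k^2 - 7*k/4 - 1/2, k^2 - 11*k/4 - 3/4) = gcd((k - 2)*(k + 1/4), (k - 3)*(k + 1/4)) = k + 1/4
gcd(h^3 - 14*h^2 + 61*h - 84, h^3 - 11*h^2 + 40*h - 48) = h^2 - 7*h + 12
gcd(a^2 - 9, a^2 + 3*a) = a + 3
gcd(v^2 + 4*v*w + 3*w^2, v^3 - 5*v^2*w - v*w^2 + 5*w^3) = v + w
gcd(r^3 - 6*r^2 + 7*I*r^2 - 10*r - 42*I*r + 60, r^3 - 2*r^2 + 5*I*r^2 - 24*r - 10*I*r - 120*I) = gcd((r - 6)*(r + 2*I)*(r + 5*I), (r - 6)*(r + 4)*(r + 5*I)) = r^2 + r*(-6 + 5*I) - 30*I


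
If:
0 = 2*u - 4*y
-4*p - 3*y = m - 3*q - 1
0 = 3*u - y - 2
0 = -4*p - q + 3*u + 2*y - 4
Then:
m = 4*q + 3/5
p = -q/4 - 1/5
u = 4/5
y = 2/5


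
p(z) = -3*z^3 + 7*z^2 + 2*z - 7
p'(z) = -9*z^2 + 14*z + 2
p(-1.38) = 11.46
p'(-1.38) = -34.46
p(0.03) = -6.93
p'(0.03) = 2.41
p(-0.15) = -7.13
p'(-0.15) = -0.30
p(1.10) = -0.32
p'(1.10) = 6.51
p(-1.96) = 38.56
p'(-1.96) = -60.01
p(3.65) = -52.32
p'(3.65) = -66.80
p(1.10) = -0.32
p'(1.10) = 6.51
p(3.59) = -48.41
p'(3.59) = -63.73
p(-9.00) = 2729.00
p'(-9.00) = -853.00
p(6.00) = -391.00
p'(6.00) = -238.00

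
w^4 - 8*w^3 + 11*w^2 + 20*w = w*(w - 5)*(w - 4)*(w + 1)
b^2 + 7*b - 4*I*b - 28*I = (b + 7)*(b - 4*I)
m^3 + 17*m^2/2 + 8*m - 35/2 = (m - 1)*(m + 5/2)*(m + 7)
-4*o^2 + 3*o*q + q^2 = (-o + q)*(4*o + q)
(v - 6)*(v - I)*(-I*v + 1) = -I*v^3 + 6*I*v^2 - I*v + 6*I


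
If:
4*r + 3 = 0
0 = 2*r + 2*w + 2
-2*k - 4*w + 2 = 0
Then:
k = 3/2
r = -3/4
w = -1/4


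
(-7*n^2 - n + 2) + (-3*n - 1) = -7*n^2 - 4*n + 1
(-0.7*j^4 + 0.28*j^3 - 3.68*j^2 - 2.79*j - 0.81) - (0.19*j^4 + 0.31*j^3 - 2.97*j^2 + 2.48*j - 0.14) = -0.89*j^4 - 0.03*j^3 - 0.71*j^2 - 5.27*j - 0.67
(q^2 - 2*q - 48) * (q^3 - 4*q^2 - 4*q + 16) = q^5 - 6*q^4 - 44*q^3 + 216*q^2 + 160*q - 768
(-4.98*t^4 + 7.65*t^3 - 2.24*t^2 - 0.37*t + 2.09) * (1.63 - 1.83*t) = 9.1134*t^5 - 22.1169*t^4 + 16.5687*t^3 - 2.9741*t^2 - 4.4278*t + 3.4067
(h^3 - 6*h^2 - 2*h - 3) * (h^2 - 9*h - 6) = h^5 - 15*h^4 + 46*h^3 + 51*h^2 + 39*h + 18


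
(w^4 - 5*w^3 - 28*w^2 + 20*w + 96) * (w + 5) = w^5 - 53*w^3 - 120*w^2 + 196*w + 480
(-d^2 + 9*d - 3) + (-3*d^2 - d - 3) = -4*d^2 + 8*d - 6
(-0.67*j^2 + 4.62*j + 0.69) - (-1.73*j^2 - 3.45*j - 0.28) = 1.06*j^2 + 8.07*j + 0.97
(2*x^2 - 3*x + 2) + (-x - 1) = 2*x^2 - 4*x + 1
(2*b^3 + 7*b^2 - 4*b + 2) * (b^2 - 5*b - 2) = 2*b^5 - 3*b^4 - 43*b^3 + 8*b^2 - 2*b - 4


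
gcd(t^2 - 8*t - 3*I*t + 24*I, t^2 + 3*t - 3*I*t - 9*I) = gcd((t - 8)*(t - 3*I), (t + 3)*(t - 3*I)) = t - 3*I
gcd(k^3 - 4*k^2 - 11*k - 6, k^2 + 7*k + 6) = k + 1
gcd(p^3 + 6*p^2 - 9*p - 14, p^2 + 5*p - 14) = p^2 + 5*p - 14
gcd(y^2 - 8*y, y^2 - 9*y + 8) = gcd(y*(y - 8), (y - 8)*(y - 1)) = y - 8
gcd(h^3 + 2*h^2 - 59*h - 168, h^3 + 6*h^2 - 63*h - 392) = h^2 - h - 56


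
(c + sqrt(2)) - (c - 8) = sqrt(2) + 8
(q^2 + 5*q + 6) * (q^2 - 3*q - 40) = q^4 + 2*q^3 - 49*q^2 - 218*q - 240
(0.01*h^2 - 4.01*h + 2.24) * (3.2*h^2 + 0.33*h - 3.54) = 0.032*h^4 - 12.8287*h^3 + 5.8093*h^2 + 14.9346*h - 7.9296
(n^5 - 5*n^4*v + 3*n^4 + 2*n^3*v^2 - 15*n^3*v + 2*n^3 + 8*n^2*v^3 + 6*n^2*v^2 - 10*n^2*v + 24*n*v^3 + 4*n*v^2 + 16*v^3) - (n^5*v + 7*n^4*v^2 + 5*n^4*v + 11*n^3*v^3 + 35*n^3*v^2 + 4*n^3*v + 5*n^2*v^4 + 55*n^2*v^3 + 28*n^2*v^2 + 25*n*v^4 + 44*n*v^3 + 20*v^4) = -n^5*v + n^5 - 7*n^4*v^2 - 10*n^4*v + 3*n^4 - 11*n^3*v^3 - 33*n^3*v^2 - 19*n^3*v + 2*n^3 - 5*n^2*v^4 - 47*n^2*v^3 - 22*n^2*v^2 - 10*n^2*v - 25*n*v^4 - 20*n*v^3 + 4*n*v^2 - 20*v^4 + 16*v^3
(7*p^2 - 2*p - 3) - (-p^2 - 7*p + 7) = 8*p^2 + 5*p - 10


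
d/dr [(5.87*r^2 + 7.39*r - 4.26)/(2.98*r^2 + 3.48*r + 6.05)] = (-1.59459999999999*r^2 + 96.4166*r + 59.5343)/(8.8804*r^4 + 20.7408*r^3 + 48.1684*r^2 + 42.108*r + 36.6025)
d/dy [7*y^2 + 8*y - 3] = 14*y + 8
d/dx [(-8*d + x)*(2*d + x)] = -6*d + 2*x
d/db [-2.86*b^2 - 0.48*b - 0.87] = -5.72*b - 0.48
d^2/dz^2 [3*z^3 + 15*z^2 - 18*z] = 18*z + 30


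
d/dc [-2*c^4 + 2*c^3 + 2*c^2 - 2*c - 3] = -8*c^3 + 6*c^2 + 4*c - 2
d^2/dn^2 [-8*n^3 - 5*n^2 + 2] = -48*n - 10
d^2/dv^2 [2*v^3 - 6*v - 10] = 12*v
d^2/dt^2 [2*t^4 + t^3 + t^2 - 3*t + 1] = 24*t^2 + 6*t + 2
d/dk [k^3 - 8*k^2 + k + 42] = 3*k^2 - 16*k + 1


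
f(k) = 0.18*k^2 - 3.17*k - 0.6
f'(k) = 0.36*k - 3.17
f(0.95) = -3.45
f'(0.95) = -2.83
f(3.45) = -9.39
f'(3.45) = -1.93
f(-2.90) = 10.11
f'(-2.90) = -4.21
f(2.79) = -8.04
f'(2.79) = -2.17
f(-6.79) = 29.22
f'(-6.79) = -5.61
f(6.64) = -13.71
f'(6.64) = -0.78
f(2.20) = -6.70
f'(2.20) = -2.38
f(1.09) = -3.84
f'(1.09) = -2.78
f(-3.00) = 10.53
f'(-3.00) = -4.25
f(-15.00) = 87.45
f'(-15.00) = -8.57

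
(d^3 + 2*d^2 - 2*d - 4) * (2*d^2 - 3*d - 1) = 2*d^5 + d^4 - 11*d^3 - 4*d^2 + 14*d + 4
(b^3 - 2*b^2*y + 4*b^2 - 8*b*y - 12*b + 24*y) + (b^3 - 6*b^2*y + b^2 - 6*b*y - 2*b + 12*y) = 2*b^3 - 8*b^2*y + 5*b^2 - 14*b*y - 14*b + 36*y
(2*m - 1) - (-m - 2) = 3*m + 1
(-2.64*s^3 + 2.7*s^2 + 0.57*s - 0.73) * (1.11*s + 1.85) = -2.9304*s^4 - 1.887*s^3 + 5.6277*s^2 + 0.2442*s - 1.3505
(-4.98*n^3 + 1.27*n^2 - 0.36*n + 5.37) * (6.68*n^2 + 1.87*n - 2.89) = -33.2664*n^5 - 0.829000000000002*n^4 + 14.3623*n^3 + 31.5281*n^2 + 11.0823*n - 15.5193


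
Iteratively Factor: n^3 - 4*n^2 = (n)*(n^2 - 4*n) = n^2*(n - 4)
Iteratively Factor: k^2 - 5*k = (k)*(k - 5)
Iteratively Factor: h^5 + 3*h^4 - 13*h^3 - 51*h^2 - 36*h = (h - 4)*(h^4 + 7*h^3 + 15*h^2 + 9*h) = h*(h - 4)*(h^3 + 7*h^2 + 15*h + 9) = h*(h - 4)*(h + 3)*(h^2 + 4*h + 3) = h*(h - 4)*(h + 1)*(h + 3)*(h + 3)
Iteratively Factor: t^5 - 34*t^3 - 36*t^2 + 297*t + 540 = (t - 4)*(t^4 + 4*t^3 - 18*t^2 - 108*t - 135) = (t - 4)*(t + 3)*(t^3 + t^2 - 21*t - 45) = (t - 4)*(t + 3)^2*(t^2 - 2*t - 15) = (t - 4)*(t + 3)^3*(t - 5)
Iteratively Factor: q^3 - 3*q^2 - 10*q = (q + 2)*(q^2 - 5*q) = (q - 5)*(q + 2)*(q)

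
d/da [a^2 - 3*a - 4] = 2*a - 3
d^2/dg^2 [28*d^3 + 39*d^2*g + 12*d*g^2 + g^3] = 24*d + 6*g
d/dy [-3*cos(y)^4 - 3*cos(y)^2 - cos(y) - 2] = (12*cos(y)^3 + 6*cos(y) + 1)*sin(y)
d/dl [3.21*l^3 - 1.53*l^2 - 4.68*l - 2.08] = 9.63*l^2 - 3.06*l - 4.68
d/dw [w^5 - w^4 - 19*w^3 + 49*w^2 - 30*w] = 5*w^4 - 4*w^3 - 57*w^2 + 98*w - 30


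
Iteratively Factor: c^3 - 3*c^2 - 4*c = (c)*(c^2 - 3*c - 4) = c*(c - 4)*(c + 1)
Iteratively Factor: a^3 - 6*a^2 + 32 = (a - 4)*(a^2 - 2*a - 8) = (a - 4)*(a + 2)*(a - 4)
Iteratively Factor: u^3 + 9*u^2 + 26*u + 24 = (u + 2)*(u^2 + 7*u + 12) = (u + 2)*(u + 3)*(u + 4)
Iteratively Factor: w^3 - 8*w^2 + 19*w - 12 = (w - 3)*(w^2 - 5*w + 4) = (w - 4)*(w - 3)*(w - 1)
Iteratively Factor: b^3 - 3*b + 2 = (b + 2)*(b^2 - 2*b + 1) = (b - 1)*(b + 2)*(b - 1)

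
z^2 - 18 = (z - 3*sqrt(2))*(z + 3*sqrt(2))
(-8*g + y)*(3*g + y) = -24*g^2 - 5*g*y + y^2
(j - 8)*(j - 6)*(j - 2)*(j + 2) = j^4 - 14*j^3 + 44*j^2 + 56*j - 192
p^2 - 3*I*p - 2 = (p - 2*I)*(p - I)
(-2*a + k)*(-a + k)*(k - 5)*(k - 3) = 2*a^2*k^2 - 16*a^2*k + 30*a^2 - 3*a*k^3 + 24*a*k^2 - 45*a*k + k^4 - 8*k^3 + 15*k^2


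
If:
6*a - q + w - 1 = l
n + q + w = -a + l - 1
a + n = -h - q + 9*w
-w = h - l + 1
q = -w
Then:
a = 7*w/12 + 1/3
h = 9*w/2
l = 11*w/2 + 1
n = 59*w/12 - 1/3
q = -w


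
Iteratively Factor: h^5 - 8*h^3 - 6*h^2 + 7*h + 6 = (h + 1)*(h^4 - h^3 - 7*h^2 + h + 6) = (h + 1)*(h + 2)*(h^3 - 3*h^2 - h + 3) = (h + 1)^2*(h + 2)*(h^2 - 4*h + 3) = (h - 1)*(h + 1)^2*(h + 2)*(h - 3)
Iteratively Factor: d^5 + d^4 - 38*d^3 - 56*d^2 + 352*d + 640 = (d + 4)*(d^4 - 3*d^3 - 26*d^2 + 48*d + 160) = (d - 5)*(d + 4)*(d^3 + 2*d^2 - 16*d - 32) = (d - 5)*(d + 2)*(d + 4)*(d^2 - 16) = (d - 5)*(d + 2)*(d + 4)^2*(d - 4)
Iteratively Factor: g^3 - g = (g + 1)*(g^2 - g) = g*(g + 1)*(g - 1)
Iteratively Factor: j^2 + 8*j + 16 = (j + 4)*(j + 4)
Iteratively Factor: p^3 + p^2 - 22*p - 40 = (p + 2)*(p^2 - p - 20) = (p - 5)*(p + 2)*(p + 4)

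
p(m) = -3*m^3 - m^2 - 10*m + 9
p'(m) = -9*m^2 - 2*m - 10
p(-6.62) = 901.73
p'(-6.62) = -391.18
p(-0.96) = 20.33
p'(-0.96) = -16.37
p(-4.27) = 267.03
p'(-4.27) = -165.56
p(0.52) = 3.11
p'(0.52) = -13.47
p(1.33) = -13.13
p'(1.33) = -28.58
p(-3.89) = 209.36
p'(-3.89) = -138.41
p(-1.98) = 48.17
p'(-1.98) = -41.32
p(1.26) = -11.19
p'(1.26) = -26.81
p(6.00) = -735.00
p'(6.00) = -346.00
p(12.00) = -5439.00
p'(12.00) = -1330.00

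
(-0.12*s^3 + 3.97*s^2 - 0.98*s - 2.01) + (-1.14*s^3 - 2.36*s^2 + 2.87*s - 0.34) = -1.26*s^3 + 1.61*s^2 + 1.89*s - 2.35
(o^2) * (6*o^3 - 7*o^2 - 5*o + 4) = 6*o^5 - 7*o^4 - 5*o^3 + 4*o^2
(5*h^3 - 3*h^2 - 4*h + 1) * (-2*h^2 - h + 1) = -10*h^5 + h^4 + 16*h^3 - h^2 - 5*h + 1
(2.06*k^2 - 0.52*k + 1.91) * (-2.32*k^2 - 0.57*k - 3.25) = -4.7792*k^4 + 0.0322*k^3 - 10.8298*k^2 + 0.6013*k - 6.2075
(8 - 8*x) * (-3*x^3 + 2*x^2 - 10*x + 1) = 24*x^4 - 40*x^3 + 96*x^2 - 88*x + 8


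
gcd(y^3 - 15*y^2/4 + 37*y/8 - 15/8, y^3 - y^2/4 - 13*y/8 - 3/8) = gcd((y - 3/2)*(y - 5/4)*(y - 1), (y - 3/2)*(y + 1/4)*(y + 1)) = y - 3/2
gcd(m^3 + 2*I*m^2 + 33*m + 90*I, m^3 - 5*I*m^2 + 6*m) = m - 6*I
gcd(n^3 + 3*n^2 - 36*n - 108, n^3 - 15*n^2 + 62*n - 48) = n - 6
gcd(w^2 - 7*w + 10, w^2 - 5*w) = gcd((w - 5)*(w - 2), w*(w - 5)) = w - 5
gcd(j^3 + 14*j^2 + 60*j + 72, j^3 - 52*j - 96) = j^2 + 8*j + 12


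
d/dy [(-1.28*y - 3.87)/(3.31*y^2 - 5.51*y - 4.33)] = (4.2368*y^2 + 25.6194*y - 15.7813)/(10.9561*y^4 - 36.4762*y^3 + 1.6955*y^2 + 47.7166*y + 18.7489)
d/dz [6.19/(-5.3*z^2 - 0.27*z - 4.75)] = (65.614*z + 1.6713)/(5.3*z^2 + 0.27*z + 4.75)^2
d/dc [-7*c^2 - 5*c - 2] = -14*c - 5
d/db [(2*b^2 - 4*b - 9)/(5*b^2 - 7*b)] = 3*(2*b^2 + 30*b - 21)/(b^2*(25*b^2 - 70*b + 49))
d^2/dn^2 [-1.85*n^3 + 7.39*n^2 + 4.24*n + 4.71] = 14.78 - 11.1*n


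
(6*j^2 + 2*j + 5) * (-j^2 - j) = -6*j^4 - 8*j^3 - 7*j^2 - 5*j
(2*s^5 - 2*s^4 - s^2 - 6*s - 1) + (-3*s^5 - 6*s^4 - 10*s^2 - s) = -s^5 - 8*s^4 - 11*s^2 - 7*s - 1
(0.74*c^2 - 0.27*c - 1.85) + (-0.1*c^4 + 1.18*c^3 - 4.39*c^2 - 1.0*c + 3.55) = -0.1*c^4 + 1.18*c^3 - 3.65*c^2 - 1.27*c + 1.7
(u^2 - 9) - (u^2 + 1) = -10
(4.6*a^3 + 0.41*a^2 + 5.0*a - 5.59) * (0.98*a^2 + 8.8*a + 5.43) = 4.508*a^5 + 40.8818*a^4 + 33.486*a^3 + 40.7481*a^2 - 22.042*a - 30.3537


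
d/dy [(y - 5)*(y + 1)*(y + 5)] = 3*y^2 + 2*y - 25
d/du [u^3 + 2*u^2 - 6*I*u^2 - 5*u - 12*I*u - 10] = 3*u^2 + u*(4 - 12*I) - 5 - 12*I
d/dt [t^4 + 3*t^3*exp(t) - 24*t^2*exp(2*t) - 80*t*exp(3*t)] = 3*t^3*exp(t) + 4*t^3 - 48*t^2*exp(2*t) + 9*t^2*exp(t) - 240*t*exp(3*t) - 48*t*exp(2*t) - 80*exp(3*t)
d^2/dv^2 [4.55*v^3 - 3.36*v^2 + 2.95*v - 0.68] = 27.3*v - 6.72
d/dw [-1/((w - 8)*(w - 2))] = 2*(w - 5)/((w - 8)^2*(w - 2)^2)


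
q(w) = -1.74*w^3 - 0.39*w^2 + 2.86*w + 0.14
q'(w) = -5.22*w^2 - 0.78*w + 2.86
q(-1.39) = 0.08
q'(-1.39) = -6.14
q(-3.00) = 35.03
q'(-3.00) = -41.78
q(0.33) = 0.98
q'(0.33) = 2.03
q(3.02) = -42.71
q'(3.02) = -47.10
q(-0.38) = -0.91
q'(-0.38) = 2.40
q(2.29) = -16.25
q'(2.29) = -26.30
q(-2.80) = 27.27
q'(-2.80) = -35.88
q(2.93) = -38.60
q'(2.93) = -44.24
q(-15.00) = 5741.99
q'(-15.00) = -1159.94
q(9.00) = -1274.17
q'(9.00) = -426.98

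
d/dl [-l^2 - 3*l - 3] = -2*l - 3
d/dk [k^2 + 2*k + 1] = 2*k + 2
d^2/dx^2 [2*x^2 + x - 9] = 4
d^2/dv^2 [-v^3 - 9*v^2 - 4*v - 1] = -6*v - 18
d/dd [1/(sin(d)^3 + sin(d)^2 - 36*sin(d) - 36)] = (-3*sin(d)^2 - 2*sin(d) + 36)*cos(d)/(sin(d)^3 + sin(d)^2 - 36*sin(d) - 36)^2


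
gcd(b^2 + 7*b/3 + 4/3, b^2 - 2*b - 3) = b + 1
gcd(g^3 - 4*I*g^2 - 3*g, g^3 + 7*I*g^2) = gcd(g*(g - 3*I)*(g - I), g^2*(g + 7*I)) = g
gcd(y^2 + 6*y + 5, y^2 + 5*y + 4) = y + 1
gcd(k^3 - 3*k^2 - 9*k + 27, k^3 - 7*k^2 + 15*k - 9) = k^2 - 6*k + 9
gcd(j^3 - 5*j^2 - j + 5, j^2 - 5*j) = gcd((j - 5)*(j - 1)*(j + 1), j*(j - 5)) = j - 5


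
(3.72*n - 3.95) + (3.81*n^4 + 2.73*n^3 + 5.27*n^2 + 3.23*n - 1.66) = 3.81*n^4 + 2.73*n^3 + 5.27*n^2 + 6.95*n - 5.61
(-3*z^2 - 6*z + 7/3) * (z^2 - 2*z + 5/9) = -3*z^4 + 38*z^2/3 - 8*z + 35/27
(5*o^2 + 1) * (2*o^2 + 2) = 10*o^4 + 12*o^2 + 2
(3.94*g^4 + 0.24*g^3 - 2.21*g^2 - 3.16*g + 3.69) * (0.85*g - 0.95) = 3.349*g^5 - 3.539*g^4 - 2.1065*g^3 - 0.5865*g^2 + 6.1385*g - 3.5055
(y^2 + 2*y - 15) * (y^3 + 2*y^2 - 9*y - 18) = y^5 + 4*y^4 - 20*y^3 - 66*y^2 + 99*y + 270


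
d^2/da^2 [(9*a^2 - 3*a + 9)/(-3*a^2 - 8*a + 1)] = 6*(81*a^3 - 108*a^2 - 207*a - 196)/(27*a^6 + 216*a^5 + 549*a^4 + 368*a^3 - 183*a^2 + 24*a - 1)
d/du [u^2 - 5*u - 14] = 2*u - 5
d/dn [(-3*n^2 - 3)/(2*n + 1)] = 6*(-n^2 - n + 1)/(4*n^2 + 4*n + 1)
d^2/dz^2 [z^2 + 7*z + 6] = 2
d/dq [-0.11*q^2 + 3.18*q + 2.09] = 3.18 - 0.22*q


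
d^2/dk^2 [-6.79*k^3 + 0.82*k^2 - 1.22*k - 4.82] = 1.64 - 40.74*k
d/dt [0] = 0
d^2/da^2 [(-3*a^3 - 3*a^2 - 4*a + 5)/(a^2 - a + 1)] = 2*(-7*a^3 + 33*a^2 - 12*a - 7)/(a^6 - 3*a^5 + 6*a^4 - 7*a^3 + 6*a^2 - 3*a + 1)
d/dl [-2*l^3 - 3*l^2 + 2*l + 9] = -6*l^2 - 6*l + 2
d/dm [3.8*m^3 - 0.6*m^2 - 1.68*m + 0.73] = 11.4*m^2 - 1.2*m - 1.68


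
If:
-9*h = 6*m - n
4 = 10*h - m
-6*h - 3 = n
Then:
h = 7/25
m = -6/5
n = -117/25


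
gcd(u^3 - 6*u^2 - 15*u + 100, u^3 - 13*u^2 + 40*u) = u - 5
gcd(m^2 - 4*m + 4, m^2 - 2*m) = m - 2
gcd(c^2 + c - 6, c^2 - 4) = c - 2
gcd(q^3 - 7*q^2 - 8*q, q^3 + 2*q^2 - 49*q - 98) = 1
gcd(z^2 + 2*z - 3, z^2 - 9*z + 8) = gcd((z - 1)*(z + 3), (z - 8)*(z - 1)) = z - 1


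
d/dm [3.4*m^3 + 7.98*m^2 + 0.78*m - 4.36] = 10.2*m^2 + 15.96*m + 0.78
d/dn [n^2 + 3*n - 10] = 2*n + 3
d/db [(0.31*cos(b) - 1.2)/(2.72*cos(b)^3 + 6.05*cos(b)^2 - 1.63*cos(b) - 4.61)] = (1.6864*cos(b)^3 - 7.9165*cos(b)^2 - 14.52*cos(b) + 3.3851)*sin(b)/(7.3984*cos(b)^6 + 32.912*cos(b)^5 + 27.7353*cos(b)^4 - 44.8014*cos(b)^3 - 53.1241*cos(b)^2 + 15.0286*cos(b) + 21.2521)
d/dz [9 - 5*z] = -5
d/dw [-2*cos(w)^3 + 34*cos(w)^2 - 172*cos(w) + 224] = 2*(3*cos(w)^2 - 34*cos(w) + 86)*sin(w)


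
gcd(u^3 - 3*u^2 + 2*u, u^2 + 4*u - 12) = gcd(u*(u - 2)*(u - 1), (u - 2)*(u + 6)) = u - 2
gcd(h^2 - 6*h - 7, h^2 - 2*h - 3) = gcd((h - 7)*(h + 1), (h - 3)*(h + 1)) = h + 1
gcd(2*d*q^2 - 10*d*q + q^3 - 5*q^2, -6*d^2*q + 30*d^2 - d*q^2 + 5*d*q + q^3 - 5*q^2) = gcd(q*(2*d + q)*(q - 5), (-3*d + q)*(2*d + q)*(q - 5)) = 2*d*q - 10*d + q^2 - 5*q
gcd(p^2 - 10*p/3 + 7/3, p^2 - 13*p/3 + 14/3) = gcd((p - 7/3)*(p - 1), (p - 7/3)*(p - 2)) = p - 7/3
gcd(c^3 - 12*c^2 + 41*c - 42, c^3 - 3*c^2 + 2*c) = c - 2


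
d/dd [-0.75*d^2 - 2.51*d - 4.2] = -1.5*d - 2.51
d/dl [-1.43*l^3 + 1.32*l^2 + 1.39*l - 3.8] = -4.29*l^2 + 2.64*l + 1.39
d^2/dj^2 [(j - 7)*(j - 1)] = 2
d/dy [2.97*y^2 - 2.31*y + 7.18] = 5.94*y - 2.31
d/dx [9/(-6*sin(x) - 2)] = 27*cos(x)/(2*(3*sin(x) + 1)^2)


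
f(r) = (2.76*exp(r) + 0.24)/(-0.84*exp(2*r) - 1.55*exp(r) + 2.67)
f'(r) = (2.76*exp(r) + 0.24)*(1.68*exp(2*r) + 1.55*exp(r))/(-0.84*exp(2*r) - 1.55*exp(r) + 2.67)^2 + 2.76*exp(r)/(-0.84*exp(2*r) - 1.55*exp(r) + 2.67)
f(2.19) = -0.32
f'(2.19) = 0.29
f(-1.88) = 0.27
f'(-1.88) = 0.21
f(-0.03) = 7.79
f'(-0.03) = 71.29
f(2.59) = -0.22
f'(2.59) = 0.20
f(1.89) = -0.42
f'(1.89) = 0.38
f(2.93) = -0.16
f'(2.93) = 0.15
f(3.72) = -0.08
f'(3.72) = 0.07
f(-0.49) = 1.37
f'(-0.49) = 2.75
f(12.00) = 0.00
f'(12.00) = 0.00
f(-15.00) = 0.09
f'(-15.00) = 0.00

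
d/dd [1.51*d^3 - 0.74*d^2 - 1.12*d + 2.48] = 4.53*d^2 - 1.48*d - 1.12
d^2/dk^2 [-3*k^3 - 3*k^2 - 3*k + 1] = -18*k - 6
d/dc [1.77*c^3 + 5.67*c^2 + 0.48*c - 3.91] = 5.31*c^2 + 11.34*c + 0.48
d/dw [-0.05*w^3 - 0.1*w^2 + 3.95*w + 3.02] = -0.15*w^2 - 0.2*w + 3.95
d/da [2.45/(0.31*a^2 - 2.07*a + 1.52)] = (5.0715 - 1.519*a)/(0.31*a^2 - 2.07*a + 1.52)^2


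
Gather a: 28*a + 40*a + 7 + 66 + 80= 68*a + 153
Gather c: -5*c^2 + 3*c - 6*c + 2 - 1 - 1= -5*c^2 - 3*c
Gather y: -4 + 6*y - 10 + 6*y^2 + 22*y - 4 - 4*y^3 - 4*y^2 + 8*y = -4*y^3 + 2*y^2 + 36*y - 18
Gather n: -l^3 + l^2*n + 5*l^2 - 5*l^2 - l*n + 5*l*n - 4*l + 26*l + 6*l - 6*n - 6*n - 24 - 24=-l^3 + 28*l + n*(l^2 + 4*l - 12) - 48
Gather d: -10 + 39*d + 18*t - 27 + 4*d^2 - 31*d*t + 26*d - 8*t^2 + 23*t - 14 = 4*d^2 + d*(65 - 31*t) - 8*t^2 + 41*t - 51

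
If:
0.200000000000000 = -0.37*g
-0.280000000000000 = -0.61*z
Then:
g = -0.54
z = 0.46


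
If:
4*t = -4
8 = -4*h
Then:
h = -2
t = -1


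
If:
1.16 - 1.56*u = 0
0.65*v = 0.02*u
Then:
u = 0.74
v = 0.02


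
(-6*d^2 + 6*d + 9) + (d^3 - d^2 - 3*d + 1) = d^3 - 7*d^2 + 3*d + 10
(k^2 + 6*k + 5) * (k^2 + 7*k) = k^4 + 13*k^3 + 47*k^2 + 35*k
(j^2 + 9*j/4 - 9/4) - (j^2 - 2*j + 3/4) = 17*j/4 - 3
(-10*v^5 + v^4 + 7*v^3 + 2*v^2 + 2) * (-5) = 50*v^5 - 5*v^4 - 35*v^3 - 10*v^2 - 10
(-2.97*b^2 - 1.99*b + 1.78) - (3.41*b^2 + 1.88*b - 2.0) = -6.38*b^2 - 3.87*b + 3.78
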